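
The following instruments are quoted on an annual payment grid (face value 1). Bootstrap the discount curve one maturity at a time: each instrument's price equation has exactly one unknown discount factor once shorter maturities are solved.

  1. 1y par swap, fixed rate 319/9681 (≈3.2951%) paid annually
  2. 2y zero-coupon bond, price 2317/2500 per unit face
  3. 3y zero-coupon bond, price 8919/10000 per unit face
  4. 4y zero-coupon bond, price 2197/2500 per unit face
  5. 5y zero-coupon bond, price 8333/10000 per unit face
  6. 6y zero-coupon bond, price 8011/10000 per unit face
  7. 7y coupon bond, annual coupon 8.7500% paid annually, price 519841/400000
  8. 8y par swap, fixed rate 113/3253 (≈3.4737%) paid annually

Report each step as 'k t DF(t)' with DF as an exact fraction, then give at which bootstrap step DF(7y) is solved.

1 1 9681/10000
2 2 2317/2500
3 3 8919/10000
4 4 2197/2500
5 5 8333/10000
6 6 8011/10000
7 7 3843/5000
8 8 7627/10000
DF(7y) is solved at step 7

step 1 [1y] swap r/1=319/9681: DF=(1 − 319/9681·(0))/(1+319/9681) = 9681/10000 ≈ 0.968100
step 2 [2y] zero: DF = P = 2317/2500 ≈ 0.926800
step 3 [3y] zero: DF = P = 8919/10000 ≈ 0.891900
step 4 [4y] zero: DF = P = 2197/2500 ≈ 0.878800
step 5 [5y] zero: DF = P = 8333/10000 ≈ 0.833300
step 6 [6y] zero: DF = P = 8011/10000 ≈ 0.801100
step 7 [7y] bond c/1=7/80: DF=(519841/400000 − 7/80·(0.968100+0.926800+0.891900+0.878800+0.833300+0.801100))/(1+7/80) = 3843/5000 ≈ 0.768600
step 8 [8y] swap r/1=113/3253: DF=(1 − 113/3253·(0.968100+0.926800+0.891900+0.878800+0.833300+0.801100+0.768600))/(1+113/3253) = 7627/10000 ≈ 0.762700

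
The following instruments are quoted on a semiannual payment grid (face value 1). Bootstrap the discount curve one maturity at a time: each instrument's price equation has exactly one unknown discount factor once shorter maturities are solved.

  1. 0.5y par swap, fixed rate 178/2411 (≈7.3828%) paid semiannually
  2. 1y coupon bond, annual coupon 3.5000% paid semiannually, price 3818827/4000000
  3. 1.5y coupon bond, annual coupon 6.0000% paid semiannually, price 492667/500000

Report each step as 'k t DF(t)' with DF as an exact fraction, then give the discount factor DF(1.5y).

1 1/2 2411/2500
2 1 9217/10000
3 3/2 9017/10000
DF(1.5y) = 9017/10000 ≈ 0.901700

step 1 [0.5y] swap r/2=89/2411: DF=(1 − 89/2411·(0))/(1+89/2411) = 2411/2500 ≈ 0.964400
step 2 [1y] bond c/2=7/400: DF=(3818827/4000000 − 7/400·(0.964400))/(1+7/400) = 9217/10000 ≈ 0.921700
step 3 [1.5y] bond c/2=3/100: DF=(492667/500000 − 3/100·(0.964400+0.921700))/(1+3/100) = 9017/10000 ≈ 0.901700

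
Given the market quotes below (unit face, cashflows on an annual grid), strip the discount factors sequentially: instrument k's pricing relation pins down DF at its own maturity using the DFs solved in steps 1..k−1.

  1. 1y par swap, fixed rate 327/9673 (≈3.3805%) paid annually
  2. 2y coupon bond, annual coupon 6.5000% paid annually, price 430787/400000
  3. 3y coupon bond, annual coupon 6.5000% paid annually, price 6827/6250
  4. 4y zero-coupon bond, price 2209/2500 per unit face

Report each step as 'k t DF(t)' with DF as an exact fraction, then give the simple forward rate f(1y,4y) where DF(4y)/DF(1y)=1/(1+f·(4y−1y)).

step 1 [1y] swap r/1=327/9673: DF=(1 − 327/9673·(0))/(1+327/9673) = 9673/10000 ≈ 0.967300
step 2 [2y] bond c/1=13/200: DF=(430787/400000 − 13/200·(0.967300))/(1+13/200) = 4761/5000 ≈ 0.952200
step 3 [3y] bond c/1=13/200: DF=(6827/6250 − 13/200·(0.967300+0.952200))/(1+13/200) = 1817/2000 ≈ 0.908500
step 4 [4y] zero: DF = P = 2209/2500 ≈ 0.883600

1 1 9673/10000
2 2 4761/5000
3 3 1817/2000
4 4 2209/2500
f(1y,4y) = ((9673/10000)/(2209/2500) − 1)/(3) = 279/8836 ≈ 3.1575%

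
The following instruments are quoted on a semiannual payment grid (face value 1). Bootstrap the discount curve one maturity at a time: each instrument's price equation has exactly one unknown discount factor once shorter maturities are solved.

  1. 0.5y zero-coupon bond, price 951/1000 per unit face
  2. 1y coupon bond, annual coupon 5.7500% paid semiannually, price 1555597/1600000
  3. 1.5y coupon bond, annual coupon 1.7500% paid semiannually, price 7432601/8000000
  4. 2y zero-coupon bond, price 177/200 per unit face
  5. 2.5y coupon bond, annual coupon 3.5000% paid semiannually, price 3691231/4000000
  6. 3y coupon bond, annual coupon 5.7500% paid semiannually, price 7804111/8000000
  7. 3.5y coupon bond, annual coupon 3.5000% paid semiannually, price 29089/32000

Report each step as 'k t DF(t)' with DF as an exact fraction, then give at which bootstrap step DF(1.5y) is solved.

1 1/2 951/1000
2 1 1837/2000
3 3/2 1131/1250
4 2 177/200
5 5/2 211/250
6 3 514/625
7 7/2 4009/5000
DF(1.5y) is solved at step 3

step 1 [0.5y] zero: DF = P = 951/1000 ≈ 0.951000
step 2 [1y] bond c/2=23/800: DF=(1555597/1600000 − 23/800·(0.951000))/(1+23/800) = 1837/2000 ≈ 0.918500
step 3 [1.5y] bond c/2=7/800: DF=(7432601/8000000 − 7/800·(0.951000+0.918500))/(1+7/800) = 1131/1250 ≈ 0.904800
step 4 [2y] zero: DF = P = 177/200 ≈ 0.885000
step 5 [2.5y] bond c/2=7/400: DF=(3691231/4000000 − 7/400·(0.951000+0.918500+0.904800+0.885000))/(1+7/400) = 211/250 ≈ 0.844000
step 6 [3y] bond c/2=23/800: DF=(7804111/8000000 − 23/800·(0.951000+0.918500+0.904800+0.885000+0.844000))/(1+23/800) = 514/625 ≈ 0.822400
step 7 [3.5y] bond c/2=7/400: DF=(29089/32000 − 7/400·(0.951000+0.918500+0.904800+0.885000+0.844000+0.822400))/(1+7/400) = 4009/5000 ≈ 0.801800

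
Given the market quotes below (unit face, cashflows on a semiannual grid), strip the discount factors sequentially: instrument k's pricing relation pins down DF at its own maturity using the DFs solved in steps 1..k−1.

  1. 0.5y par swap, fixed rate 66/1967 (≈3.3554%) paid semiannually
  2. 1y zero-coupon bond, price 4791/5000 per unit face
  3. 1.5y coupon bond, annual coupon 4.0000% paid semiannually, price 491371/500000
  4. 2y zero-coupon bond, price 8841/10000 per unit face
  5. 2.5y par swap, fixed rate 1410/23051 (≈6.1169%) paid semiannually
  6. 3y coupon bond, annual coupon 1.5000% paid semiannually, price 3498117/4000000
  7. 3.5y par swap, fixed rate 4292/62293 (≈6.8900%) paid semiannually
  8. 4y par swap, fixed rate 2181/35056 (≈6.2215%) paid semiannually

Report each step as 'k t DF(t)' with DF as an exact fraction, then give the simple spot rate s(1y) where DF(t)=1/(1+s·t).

step 1 [0.5y] swap r/2=33/1967: DF=(1 − 33/1967·(0))/(1+33/1967) = 1967/2000 ≈ 0.983500
step 2 [1y] zero: DF = P = 4791/5000 ≈ 0.958200
step 3 [1.5y] bond c/2=1/50: DF=(491371/500000 − 1/50·(0.983500+0.958200))/(1+1/50) = 4627/5000 ≈ 0.925400
step 4 [2y] zero: DF = P = 8841/10000 ≈ 0.884100
step 5 [2.5y] swap r/2=705/23051: DF=(1 − 705/23051·(0.983500+0.958200+0.925400+0.884100))/(1+705/23051) = 859/1000 ≈ 0.859000
step 6 [3y] bond c/2=3/400: DF=(3498117/4000000 − 3/400·(0.983500+0.958200+0.925400+0.884100+0.859000))/(1+3/400) = 8337/10000 ≈ 0.833700
step 7 [3.5y] swap r/2=2146/62293: DF=(1 − 2146/62293·(0.983500+0.958200+0.925400+0.884100+0.859000+0.833700))/(1+2146/62293) = 3927/5000 ≈ 0.785400
step 8 [4y] swap r/2=2181/70112: DF=(1 − 2181/70112·(0.983500+0.958200+0.925400+0.884100+0.859000+0.833700+0.785400))/(1+2181/70112) = 7819/10000 ≈ 0.781900

1 1/2 1967/2000
2 1 4791/5000
3 3/2 4627/5000
4 2 8841/10000
5 5/2 859/1000
6 3 8337/10000
7 7/2 3927/5000
8 4 7819/10000
s(1y) = (1/(4791/5000) − 1)/(1) = 209/4791 ≈ 4.3623%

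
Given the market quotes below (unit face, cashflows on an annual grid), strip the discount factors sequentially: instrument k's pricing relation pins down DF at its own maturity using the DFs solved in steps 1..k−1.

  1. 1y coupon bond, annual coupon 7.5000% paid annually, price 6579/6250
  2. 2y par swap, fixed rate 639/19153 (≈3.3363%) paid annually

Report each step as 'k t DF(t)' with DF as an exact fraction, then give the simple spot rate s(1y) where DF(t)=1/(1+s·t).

1 1 612/625
2 2 9361/10000
s(1y) = (1/(612/625) − 1)/(1) = 13/612 ≈ 2.1242%

step 1 [1y] bond c/1=3/40: DF=(6579/6250 − 3/40·(0))/(1+3/40) = 612/625 ≈ 0.979200
step 2 [2y] swap r/1=639/19153: DF=(1 − 639/19153·(0.979200))/(1+639/19153) = 9361/10000 ≈ 0.936100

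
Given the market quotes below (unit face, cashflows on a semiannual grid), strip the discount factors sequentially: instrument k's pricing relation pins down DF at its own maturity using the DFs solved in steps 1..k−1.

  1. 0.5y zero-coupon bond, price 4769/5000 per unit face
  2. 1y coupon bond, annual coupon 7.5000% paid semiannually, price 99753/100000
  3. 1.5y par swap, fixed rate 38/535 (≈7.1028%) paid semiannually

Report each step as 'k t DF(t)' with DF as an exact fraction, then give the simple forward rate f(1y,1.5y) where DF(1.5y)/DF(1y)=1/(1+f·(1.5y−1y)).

1 1/2 4769/5000
2 1 927/1000
3 3/2 2253/2500
f(1y,1.5y) = ((927/1000)/(2253/2500) − 1)/(1/2) = 43/751 ≈ 5.7257%

step 1 [0.5y] zero: DF = P = 4769/5000 ≈ 0.953800
step 2 [1y] bond c/2=3/80: DF=(99753/100000 − 3/80·(0.953800))/(1+3/80) = 927/1000 ≈ 0.927000
step 3 [1.5y] swap r/2=19/535: DF=(1 − 19/535·(0.953800+0.927000))/(1+19/535) = 2253/2500 ≈ 0.901200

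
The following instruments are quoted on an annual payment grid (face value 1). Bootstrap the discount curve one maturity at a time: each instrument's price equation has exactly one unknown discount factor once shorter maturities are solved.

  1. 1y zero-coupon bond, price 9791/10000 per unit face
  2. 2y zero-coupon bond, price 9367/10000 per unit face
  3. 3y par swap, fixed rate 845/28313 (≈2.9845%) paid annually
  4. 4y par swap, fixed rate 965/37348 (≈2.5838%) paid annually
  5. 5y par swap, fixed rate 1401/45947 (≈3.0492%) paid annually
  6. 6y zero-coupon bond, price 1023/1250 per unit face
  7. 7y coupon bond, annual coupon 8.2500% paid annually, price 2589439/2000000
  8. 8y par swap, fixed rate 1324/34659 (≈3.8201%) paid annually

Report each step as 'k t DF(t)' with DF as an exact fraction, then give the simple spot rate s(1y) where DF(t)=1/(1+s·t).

step 1 [1y] zero: DF = P = 9791/10000 ≈ 0.979100
step 2 [2y] zero: DF = P = 9367/10000 ≈ 0.936700
step 3 [3y] swap r/1=845/28313: DF=(1 − 845/28313·(0.979100+0.936700))/(1+845/28313) = 1831/2000 ≈ 0.915500
step 4 [4y] swap r/1=965/37348: DF=(1 − 965/37348·(0.979100+0.936700+0.915500))/(1+965/37348) = 1807/2000 ≈ 0.903500
step 5 [5y] swap r/1=1401/45947: DF=(1 − 1401/45947·(0.979100+0.936700+0.915500+0.903500))/(1+1401/45947) = 8599/10000 ≈ 0.859900
step 6 [6y] zero: DF = P = 1023/1250 ≈ 0.818400
step 7 [7y] bond c/1=33/400: DF=(2589439/2000000 − 33/400·(0.979100+0.936700+0.915500+0.903500+0.859900+0.818400))/(1+33/400) = 1567/2000 ≈ 0.783500
step 8 [8y] swap r/1=1324/34659: DF=(1 − 1324/34659·(0.979100+0.936700+0.915500+0.903500+0.859900+0.818400+0.783500))/(1+1324/34659) = 919/1250 ≈ 0.735200

1 1 9791/10000
2 2 9367/10000
3 3 1831/2000
4 4 1807/2000
5 5 8599/10000
6 6 1023/1250
7 7 1567/2000
8 8 919/1250
s(1y) = (1/(9791/10000) − 1)/(1) = 209/9791 ≈ 2.1346%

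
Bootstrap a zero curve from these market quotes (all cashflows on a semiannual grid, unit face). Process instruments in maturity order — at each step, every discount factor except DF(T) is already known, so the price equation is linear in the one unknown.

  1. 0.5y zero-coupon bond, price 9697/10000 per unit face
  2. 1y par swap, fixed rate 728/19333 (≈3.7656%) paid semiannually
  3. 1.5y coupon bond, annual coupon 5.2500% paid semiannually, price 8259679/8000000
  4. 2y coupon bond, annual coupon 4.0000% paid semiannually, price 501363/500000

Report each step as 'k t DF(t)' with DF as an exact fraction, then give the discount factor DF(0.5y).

1 1/2 9697/10000
2 1 2409/2500
3 3/2 4783/5000
4 2 579/625
DF(0.5y) = 9697/10000 ≈ 0.969700

step 1 [0.5y] zero: DF = P = 9697/10000 ≈ 0.969700
step 2 [1y] swap r/2=364/19333: DF=(1 − 364/19333·(0.969700))/(1+364/19333) = 2409/2500 ≈ 0.963600
step 3 [1.5y] bond c/2=21/800: DF=(8259679/8000000 − 21/800·(0.969700+0.963600))/(1+21/800) = 4783/5000 ≈ 0.956600
step 4 [2y] bond c/2=1/50: DF=(501363/500000 − 1/50·(0.969700+0.963600+0.956600))/(1+1/50) = 579/625 ≈ 0.926400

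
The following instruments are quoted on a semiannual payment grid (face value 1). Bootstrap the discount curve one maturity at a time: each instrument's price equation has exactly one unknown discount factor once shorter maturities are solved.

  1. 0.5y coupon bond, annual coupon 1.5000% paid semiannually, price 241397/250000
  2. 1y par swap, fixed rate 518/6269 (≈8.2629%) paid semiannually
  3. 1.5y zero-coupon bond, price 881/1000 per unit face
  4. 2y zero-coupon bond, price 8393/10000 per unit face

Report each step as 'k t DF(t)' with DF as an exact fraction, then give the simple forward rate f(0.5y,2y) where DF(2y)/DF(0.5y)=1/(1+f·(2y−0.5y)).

1 1/2 599/625
2 1 9223/10000
3 3/2 881/1000
4 2 8393/10000
f(0.5y,2y) = ((599/625)/(8393/10000) − 1)/(3/2) = 794/8393 ≈ 9.4603%

step 1 [0.5y] bond c/2=3/400: DF=(241397/250000 − 3/400·(0))/(1+3/400) = 599/625 ≈ 0.958400
step 2 [1y] swap r/2=259/6269: DF=(1 − 259/6269·(0.958400))/(1+259/6269) = 9223/10000 ≈ 0.922300
step 3 [1.5y] zero: DF = P = 881/1000 ≈ 0.881000
step 4 [2y] zero: DF = P = 8393/10000 ≈ 0.839300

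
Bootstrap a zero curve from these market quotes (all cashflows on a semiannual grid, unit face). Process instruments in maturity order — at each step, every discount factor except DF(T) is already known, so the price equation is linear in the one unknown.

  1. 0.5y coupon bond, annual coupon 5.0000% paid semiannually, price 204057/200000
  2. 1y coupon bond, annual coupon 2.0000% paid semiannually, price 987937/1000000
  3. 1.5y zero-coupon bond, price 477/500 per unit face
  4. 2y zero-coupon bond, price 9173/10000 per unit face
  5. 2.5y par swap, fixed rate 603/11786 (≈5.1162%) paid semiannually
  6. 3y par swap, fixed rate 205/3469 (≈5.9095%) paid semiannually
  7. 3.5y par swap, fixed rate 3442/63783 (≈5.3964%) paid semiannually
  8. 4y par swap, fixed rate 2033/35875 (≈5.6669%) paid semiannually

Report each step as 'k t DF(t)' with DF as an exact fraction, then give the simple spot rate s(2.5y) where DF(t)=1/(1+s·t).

step 1 [0.5y] bond c/2=1/40: DF=(204057/200000 − 1/40·(0))/(1+1/40) = 4977/5000 ≈ 0.995400
step 2 [1y] bond c/2=1/100: DF=(987937/1000000 − 1/100·(0.995400))/(1+1/100) = 9683/10000 ≈ 0.968300
step 3 [1.5y] zero: DF = P = 477/500 ≈ 0.954000
step 4 [2y] zero: DF = P = 9173/10000 ≈ 0.917300
step 5 [2.5y] swap r/2=603/23572: DF=(1 − 603/23572·(0.995400+0.968300+0.954000+0.917300))/(1+603/23572) = 4397/5000 ≈ 0.879400
step 6 [3y] swap r/2=205/6938: DF=(1 − 205/6938·(0.995400+0.968300+0.954000+0.917300+0.879400))/(1+205/6938) = 209/250 ≈ 0.836000
step 7 [3.5y] swap r/2=1721/63783: DF=(1 − 1721/63783·(0.995400+0.968300+0.954000+0.917300+0.879400+0.836000))/(1+1721/63783) = 8279/10000 ≈ 0.827900
step 8 [4y] swap r/2=2033/71750: DF=(1 − 2033/71750·(0.995400+0.968300+0.954000+0.917300+0.879400+0.836000+0.827900))/(1+2033/71750) = 7967/10000 ≈ 0.796700

1 1/2 4977/5000
2 1 9683/10000
3 3/2 477/500
4 2 9173/10000
5 5/2 4397/5000
6 3 209/250
7 7/2 8279/10000
8 4 7967/10000
s(2.5y) = (1/(4397/5000) − 1)/(5/2) = 1206/21985 ≈ 5.4856%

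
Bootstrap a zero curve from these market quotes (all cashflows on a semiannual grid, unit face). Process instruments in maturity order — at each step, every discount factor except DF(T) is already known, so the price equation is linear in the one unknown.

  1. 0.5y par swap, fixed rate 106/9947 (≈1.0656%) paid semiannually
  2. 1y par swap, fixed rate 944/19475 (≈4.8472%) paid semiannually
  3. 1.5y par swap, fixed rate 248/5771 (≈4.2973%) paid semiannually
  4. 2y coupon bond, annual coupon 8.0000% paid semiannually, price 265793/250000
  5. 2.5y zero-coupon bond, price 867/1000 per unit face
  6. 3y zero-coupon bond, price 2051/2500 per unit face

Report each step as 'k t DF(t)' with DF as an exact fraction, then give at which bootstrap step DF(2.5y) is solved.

step 1 [0.5y] swap r/2=53/9947: DF=(1 − 53/9947·(0))/(1+53/9947) = 9947/10000 ≈ 0.994700
step 2 [1y] swap r/2=472/19475: DF=(1 − 472/19475·(0.994700))/(1+472/19475) = 1191/1250 ≈ 0.952800
step 3 [1.5y] swap r/2=124/5771: DF=(1 − 124/5771·(0.994700+0.952800))/(1+124/5771) = 469/500 ≈ 0.938000
step 4 [2y] bond c/2=1/25: DF=(265793/250000 − 1/25·(0.994700+0.952800+0.938000))/(1+1/25) = 9113/10000 ≈ 0.911300
step 5 [2.5y] zero: DF = P = 867/1000 ≈ 0.867000
step 6 [3y] zero: DF = P = 2051/2500 ≈ 0.820400

1 1/2 9947/10000
2 1 1191/1250
3 3/2 469/500
4 2 9113/10000
5 5/2 867/1000
6 3 2051/2500
DF(2.5y) is solved at step 5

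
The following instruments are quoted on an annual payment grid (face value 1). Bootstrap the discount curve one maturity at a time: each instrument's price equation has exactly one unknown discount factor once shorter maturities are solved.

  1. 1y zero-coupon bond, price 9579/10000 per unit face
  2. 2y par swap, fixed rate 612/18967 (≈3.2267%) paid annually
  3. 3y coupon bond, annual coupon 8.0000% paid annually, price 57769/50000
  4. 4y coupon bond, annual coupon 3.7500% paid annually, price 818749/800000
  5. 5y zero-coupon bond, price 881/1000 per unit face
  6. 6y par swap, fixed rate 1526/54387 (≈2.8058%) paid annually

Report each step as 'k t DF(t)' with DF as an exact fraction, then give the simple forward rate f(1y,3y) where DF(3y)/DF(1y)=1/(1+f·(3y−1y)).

1 1 9579/10000
2 2 2347/2500
3 3 9293/10000
4 4 8843/10000
5 5 881/1000
6 6 4237/5000
f(1y,3y) = ((9579/10000)/(9293/10000) − 1)/(2) = 143/9293 ≈ 1.5388%

step 1 [1y] zero: DF = P = 9579/10000 ≈ 0.957900
step 2 [2y] swap r/1=612/18967: DF=(1 − 612/18967·(0.957900))/(1+612/18967) = 2347/2500 ≈ 0.938800
step 3 [3y] bond c/1=2/25: DF=(57769/50000 − 2/25·(0.957900+0.938800))/(1+2/25) = 9293/10000 ≈ 0.929300
step 4 [4y] bond c/1=3/80: DF=(818749/800000 − 3/80·(0.957900+0.938800+0.929300))/(1+3/80) = 8843/10000 ≈ 0.884300
step 5 [5y] zero: DF = P = 881/1000 ≈ 0.881000
step 6 [6y] swap r/1=1526/54387: DF=(1 − 1526/54387·(0.957900+0.938800+0.929300+0.884300+0.881000))/(1+1526/54387) = 4237/5000 ≈ 0.847400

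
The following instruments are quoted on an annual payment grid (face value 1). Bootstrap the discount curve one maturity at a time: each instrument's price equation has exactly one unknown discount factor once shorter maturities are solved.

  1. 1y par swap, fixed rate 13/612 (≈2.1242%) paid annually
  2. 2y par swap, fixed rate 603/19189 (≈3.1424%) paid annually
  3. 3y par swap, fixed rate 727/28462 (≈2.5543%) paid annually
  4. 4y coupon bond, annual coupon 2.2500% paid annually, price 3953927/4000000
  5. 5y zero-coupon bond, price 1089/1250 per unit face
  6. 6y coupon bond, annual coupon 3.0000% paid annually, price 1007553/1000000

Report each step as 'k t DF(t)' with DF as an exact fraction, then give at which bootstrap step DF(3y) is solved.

1 1 612/625
2 2 9397/10000
3 3 9273/10000
4 4 9041/10000
5 5 1089/1250
6 6 2109/2500
DF(3y) is solved at step 3

step 1 [1y] swap r/1=13/612: DF=(1 − 13/612·(0))/(1+13/612) = 612/625 ≈ 0.979200
step 2 [2y] swap r/1=603/19189: DF=(1 − 603/19189·(0.979200))/(1+603/19189) = 9397/10000 ≈ 0.939700
step 3 [3y] swap r/1=727/28462: DF=(1 − 727/28462·(0.979200+0.939700))/(1+727/28462) = 9273/10000 ≈ 0.927300
step 4 [4y] bond c/1=9/400: DF=(3953927/4000000 − 9/400·(0.979200+0.939700+0.927300))/(1+9/400) = 9041/10000 ≈ 0.904100
step 5 [5y] zero: DF = P = 1089/1250 ≈ 0.871200
step 6 [6y] bond c/1=3/100: DF=(1007553/1000000 − 3/100·(0.979200+0.939700+0.927300+0.904100+0.871200))/(1+3/100) = 2109/2500 ≈ 0.843600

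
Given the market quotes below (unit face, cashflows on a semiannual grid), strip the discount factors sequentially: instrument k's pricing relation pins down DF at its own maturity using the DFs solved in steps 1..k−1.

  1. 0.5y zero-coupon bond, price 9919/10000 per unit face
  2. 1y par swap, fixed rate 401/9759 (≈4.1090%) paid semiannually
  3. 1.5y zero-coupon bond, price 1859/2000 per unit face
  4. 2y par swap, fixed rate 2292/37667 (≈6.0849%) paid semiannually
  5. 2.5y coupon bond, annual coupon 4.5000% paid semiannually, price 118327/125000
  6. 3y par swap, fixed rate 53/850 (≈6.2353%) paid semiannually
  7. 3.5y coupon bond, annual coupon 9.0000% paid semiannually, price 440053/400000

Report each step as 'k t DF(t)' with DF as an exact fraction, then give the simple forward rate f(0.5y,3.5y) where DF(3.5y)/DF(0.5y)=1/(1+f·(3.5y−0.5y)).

step 1 [0.5y] zero: DF = P = 9919/10000 ≈ 0.991900
step 2 [1y] swap r/2=401/19518: DF=(1 − 401/19518·(0.991900))/(1+401/19518) = 9599/10000 ≈ 0.959900
step 3 [1.5y] zero: DF = P = 1859/2000 ≈ 0.929500
step 4 [2y] swap r/2=1146/37667: DF=(1 − 1146/37667·(0.991900+0.959900+0.929500))/(1+1146/37667) = 4427/5000 ≈ 0.885400
step 5 [2.5y] bond c/2=9/400: DF=(118327/125000 − 9/400·(0.991900+0.959900+0.929500+0.885400))/(1+9/400) = 8429/10000 ≈ 0.842900
step 6 [3y] swap r/2=53/1700: DF=(1 − 53/1700·(0.991900+0.959900+0.929500+0.885400+0.842900))/(1+53/1700) = 519/625 ≈ 0.830400
step 7 [3.5y] bond c/2=9/200: DF=(440053/400000 − 9/200·(0.991900+0.959900+0.929500+0.885400+0.842900+0.830400))/(1+9/200) = 1637/2000 ≈ 0.818500

1 1/2 9919/10000
2 1 9599/10000
3 3/2 1859/2000
4 2 4427/5000
5 5/2 8429/10000
6 3 519/625
7 7/2 1637/2000
f(0.5y,3.5y) = ((9919/10000)/(1637/2000) − 1)/(3) = 578/8185 ≈ 7.0617%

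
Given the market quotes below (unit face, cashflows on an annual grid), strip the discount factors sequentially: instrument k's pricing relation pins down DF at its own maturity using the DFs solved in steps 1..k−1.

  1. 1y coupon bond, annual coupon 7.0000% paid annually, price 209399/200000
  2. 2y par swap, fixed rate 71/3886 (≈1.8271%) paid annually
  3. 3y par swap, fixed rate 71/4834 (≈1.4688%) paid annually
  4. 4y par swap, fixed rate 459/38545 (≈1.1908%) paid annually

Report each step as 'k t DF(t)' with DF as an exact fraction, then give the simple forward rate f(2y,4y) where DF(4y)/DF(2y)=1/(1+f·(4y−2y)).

step 1 [1y] bond c/1=7/100: DF=(209399/200000 − 7/100·(0))/(1+7/100) = 1957/2000 ≈ 0.978500
step 2 [2y] swap r/1=71/3886: DF=(1 − 71/3886·(0.978500))/(1+71/3886) = 1929/2000 ≈ 0.964500
step 3 [3y] swap r/1=71/4834: DF=(1 − 71/4834·(0.978500+0.964500))/(1+71/4834) = 4787/5000 ≈ 0.957400
step 4 [4y] swap r/1=459/38545: DF=(1 − 459/38545·(0.978500+0.964500+0.957400))/(1+459/38545) = 9541/10000 ≈ 0.954100

1 1 1957/2000
2 2 1929/2000
3 3 4787/5000
4 4 9541/10000
f(2y,4y) = ((1929/2000)/(9541/10000) − 1)/(2) = 52/9541 ≈ 0.5450%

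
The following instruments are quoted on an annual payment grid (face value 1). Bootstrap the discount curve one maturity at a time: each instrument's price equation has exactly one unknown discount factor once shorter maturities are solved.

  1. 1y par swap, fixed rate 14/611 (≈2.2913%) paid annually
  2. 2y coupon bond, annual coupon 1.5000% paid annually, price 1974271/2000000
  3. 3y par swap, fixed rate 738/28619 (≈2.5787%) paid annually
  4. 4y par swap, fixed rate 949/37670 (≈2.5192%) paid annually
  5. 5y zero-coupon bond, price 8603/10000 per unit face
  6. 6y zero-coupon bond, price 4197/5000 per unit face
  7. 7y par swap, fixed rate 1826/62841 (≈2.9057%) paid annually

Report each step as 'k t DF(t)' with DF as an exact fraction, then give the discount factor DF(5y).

1 1 611/625
2 2 9581/10000
3 3 4631/5000
4 4 9051/10000
5 5 8603/10000
6 6 4197/5000
7 7 4087/5000
DF(5y) = 8603/10000 ≈ 0.860300

step 1 [1y] swap r/1=14/611: DF=(1 − 14/611·(0))/(1+14/611) = 611/625 ≈ 0.977600
step 2 [2y] bond c/1=3/200: DF=(1974271/2000000 − 3/200·(0.977600))/(1+3/200) = 9581/10000 ≈ 0.958100
step 3 [3y] swap r/1=738/28619: DF=(1 − 738/28619·(0.977600+0.958100))/(1+738/28619) = 4631/5000 ≈ 0.926200
step 4 [4y] swap r/1=949/37670: DF=(1 − 949/37670·(0.977600+0.958100+0.926200))/(1+949/37670) = 9051/10000 ≈ 0.905100
step 5 [5y] zero: DF = P = 8603/10000 ≈ 0.860300
step 6 [6y] zero: DF = P = 4197/5000 ≈ 0.839400
step 7 [7y] swap r/1=1826/62841: DF=(1 − 1826/62841·(0.977600+0.958100+0.926200+0.905100+0.860300+0.839400))/(1+1826/62841) = 4087/5000 ≈ 0.817400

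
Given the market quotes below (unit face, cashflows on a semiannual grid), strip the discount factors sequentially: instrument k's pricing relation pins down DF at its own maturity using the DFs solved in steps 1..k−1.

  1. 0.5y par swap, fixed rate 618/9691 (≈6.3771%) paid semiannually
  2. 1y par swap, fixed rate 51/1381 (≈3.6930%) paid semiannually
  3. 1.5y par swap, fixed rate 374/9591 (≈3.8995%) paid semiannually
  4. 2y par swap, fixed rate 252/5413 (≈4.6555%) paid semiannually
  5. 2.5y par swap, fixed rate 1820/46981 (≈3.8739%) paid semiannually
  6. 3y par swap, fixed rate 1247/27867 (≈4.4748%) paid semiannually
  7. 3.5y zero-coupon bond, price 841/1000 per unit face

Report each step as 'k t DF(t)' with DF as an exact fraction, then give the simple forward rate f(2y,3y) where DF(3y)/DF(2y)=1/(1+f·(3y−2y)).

1 1/2 9691/10000
2 1 9643/10000
3 3/2 9439/10000
4 2 4559/5000
5 5/2 909/1000
6 3 8753/10000
7 7/2 841/1000
f(2y,3y) = ((4559/5000)/(8753/10000) − 1)/(1) = 365/8753 ≈ 4.1700%

step 1 [0.5y] swap r/2=309/9691: DF=(1 − 309/9691·(0))/(1+309/9691) = 9691/10000 ≈ 0.969100
step 2 [1y] swap r/2=51/2762: DF=(1 − 51/2762·(0.969100))/(1+51/2762) = 9643/10000 ≈ 0.964300
step 3 [1.5y] swap r/2=187/9591: DF=(1 − 187/9591·(0.969100+0.964300))/(1+187/9591) = 9439/10000 ≈ 0.943900
step 4 [2y] swap r/2=126/5413: DF=(1 − 126/5413·(0.969100+0.964300+0.943900))/(1+126/5413) = 4559/5000 ≈ 0.911800
step 5 [2.5y] swap r/2=910/46981: DF=(1 − 910/46981·(0.969100+0.964300+0.943900+0.911800))/(1+910/46981) = 909/1000 ≈ 0.909000
step 6 [3y] swap r/2=1247/55734: DF=(1 − 1247/55734·(0.969100+0.964300+0.943900+0.911800+0.909000))/(1+1247/55734) = 8753/10000 ≈ 0.875300
step 7 [3.5y] zero: DF = P = 841/1000 ≈ 0.841000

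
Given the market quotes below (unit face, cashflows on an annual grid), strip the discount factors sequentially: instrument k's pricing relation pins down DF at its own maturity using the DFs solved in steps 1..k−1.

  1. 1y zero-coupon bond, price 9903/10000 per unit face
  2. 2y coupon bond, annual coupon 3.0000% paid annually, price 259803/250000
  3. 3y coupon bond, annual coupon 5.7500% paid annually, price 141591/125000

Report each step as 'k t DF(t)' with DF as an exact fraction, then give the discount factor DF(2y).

1 1 9903/10000
2 2 9801/10000
3 3 241/250
DF(2y) = 9801/10000 ≈ 0.980100

step 1 [1y] zero: DF = P = 9903/10000 ≈ 0.990300
step 2 [2y] bond c/1=3/100: DF=(259803/250000 − 3/100·(0.990300))/(1+3/100) = 9801/10000 ≈ 0.980100
step 3 [3y] bond c/1=23/400: DF=(141591/125000 − 23/400·(0.990300+0.980100))/(1+23/400) = 241/250 ≈ 0.964000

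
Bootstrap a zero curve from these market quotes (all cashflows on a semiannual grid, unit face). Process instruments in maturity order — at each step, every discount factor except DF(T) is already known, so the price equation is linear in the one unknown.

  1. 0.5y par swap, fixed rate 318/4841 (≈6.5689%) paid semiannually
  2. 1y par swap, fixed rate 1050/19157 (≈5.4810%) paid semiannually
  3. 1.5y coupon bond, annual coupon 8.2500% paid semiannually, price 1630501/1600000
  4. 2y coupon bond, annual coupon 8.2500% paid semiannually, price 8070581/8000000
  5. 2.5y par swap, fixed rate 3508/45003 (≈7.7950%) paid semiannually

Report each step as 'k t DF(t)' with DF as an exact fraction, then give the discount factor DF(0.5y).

step 1 [0.5y] swap r/2=159/4841: DF=(1 − 159/4841·(0))/(1+159/4841) = 4841/5000 ≈ 0.968200
step 2 [1y] swap r/2=525/19157: DF=(1 − 525/19157·(0.968200))/(1+525/19157) = 379/400 ≈ 0.947500
step 3 [1.5y] bond c/2=33/800: DF=(1630501/1600000 − 33/800·(0.968200+0.947500))/(1+33/800) = 2257/2500 ≈ 0.902800
step 4 [2y] bond c/2=33/800: DF=(8070581/8000000 − 33/800·(0.968200+0.947500+0.902800))/(1+33/800) = 2143/2500 ≈ 0.857200
step 5 [2.5y] swap r/2=1754/45003: DF=(1 − 1754/45003·(0.968200+0.947500+0.902800+0.857200))/(1+1754/45003) = 4123/5000 ≈ 0.824600

1 1/2 4841/5000
2 1 379/400
3 3/2 2257/2500
4 2 2143/2500
5 5/2 4123/5000
DF(0.5y) = 4841/5000 ≈ 0.968200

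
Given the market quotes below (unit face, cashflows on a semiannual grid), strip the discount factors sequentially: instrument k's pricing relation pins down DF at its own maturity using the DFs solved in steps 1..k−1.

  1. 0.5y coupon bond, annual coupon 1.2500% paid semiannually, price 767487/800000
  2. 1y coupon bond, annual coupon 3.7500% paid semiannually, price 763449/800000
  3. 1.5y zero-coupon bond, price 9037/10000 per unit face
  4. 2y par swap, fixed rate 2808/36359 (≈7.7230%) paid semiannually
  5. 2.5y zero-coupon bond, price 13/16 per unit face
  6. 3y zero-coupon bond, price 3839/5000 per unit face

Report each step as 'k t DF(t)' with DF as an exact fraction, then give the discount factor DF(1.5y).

step 1 [0.5y] bond c/2=1/160: DF=(767487/800000 − 1/160·(0))/(1+1/160) = 4767/5000 ≈ 0.953400
step 2 [1y] bond c/2=3/160: DF=(763449/800000 − 3/160·(0.953400))/(1+3/160) = 1149/1250 ≈ 0.919200
step 3 [1.5y] zero: DF = P = 9037/10000 ≈ 0.903700
step 4 [2y] swap r/2=1404/36359: DF=(1 − 1404/36359·(0.953400+0.919200+0.903700))/(1+1404/36359) = 2149/2500 ≈ 0.859600
step 5 [2.5y] zero: DF = P = 13/16 ≈ 0.812500
step 6 [3y] zero: DF = P = 3839/5000 ≈ 0.767800

1 1/2 4767/5000
2 1 1149/1250
3 3/2 9037/10000
4 2 2149/2500
5 5/2 13/16
6 3 3839/5000
DF(1.5y) = 9037/10000 ≈ 0.903700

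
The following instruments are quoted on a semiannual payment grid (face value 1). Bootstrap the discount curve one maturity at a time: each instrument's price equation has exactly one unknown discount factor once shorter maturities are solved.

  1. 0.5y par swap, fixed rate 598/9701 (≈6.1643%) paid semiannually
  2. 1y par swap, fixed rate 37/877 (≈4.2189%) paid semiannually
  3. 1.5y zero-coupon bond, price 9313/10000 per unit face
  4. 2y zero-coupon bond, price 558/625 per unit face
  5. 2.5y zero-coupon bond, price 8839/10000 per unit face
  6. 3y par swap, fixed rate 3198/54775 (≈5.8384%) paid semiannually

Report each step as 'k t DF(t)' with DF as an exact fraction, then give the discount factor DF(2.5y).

step 1 [0.5y] swap r/2=299/9701: DF=(1 − 299/9701·(0))/(1+299/9701) = 9701/10000 ≈ 0.970100
step 2 [1y] swap r/2=37/1754: DF=(1 − 37/1754·(0.970100))/(1+37/1754) = 9593/10000 ≈ 0.959300
step 3 [1.5y] zero: DF = P = 9313/10000 ≈ 0.931300
step 4 [2y] zero: DF = P = 558/625 ≈ 0.892800
step 5 [2.5y] zero: DF = P = 8839/10000 ≈ 0.883900
step 6 [3y] swap r/2=1599/54775: DF=(1 − 1599/54775·(0.970100+0.959300+0.931300+0.892800+0.883900))/(1+1599/54775) = 8401/10000 ≈ 0.840100

1 1/2 9701/10000
2 1 9593/10000
3 3/2 9313/10000
4 2 558/625
5 5/2 8839/10000
6 3 8401/10000
DF(2.5y) = 8839/10000 ≈ 0.883900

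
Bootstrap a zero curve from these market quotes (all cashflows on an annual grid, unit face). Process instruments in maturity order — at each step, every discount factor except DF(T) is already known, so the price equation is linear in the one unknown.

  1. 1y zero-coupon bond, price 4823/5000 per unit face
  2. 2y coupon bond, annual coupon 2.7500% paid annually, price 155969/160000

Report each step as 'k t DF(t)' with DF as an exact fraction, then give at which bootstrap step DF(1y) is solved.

step 1 [1y] zero: DF = P = 4823/5000 ≈ 0.964600
step 2 [2y] bond c/1=11/400: DF=(155969/160000 − 11/400·(0.964600))/(1+11/400) = 9229/10000 ≈ 0.922900

1 1 4823/5000
2 2 9229/10000
DF(1y) is solved at step 1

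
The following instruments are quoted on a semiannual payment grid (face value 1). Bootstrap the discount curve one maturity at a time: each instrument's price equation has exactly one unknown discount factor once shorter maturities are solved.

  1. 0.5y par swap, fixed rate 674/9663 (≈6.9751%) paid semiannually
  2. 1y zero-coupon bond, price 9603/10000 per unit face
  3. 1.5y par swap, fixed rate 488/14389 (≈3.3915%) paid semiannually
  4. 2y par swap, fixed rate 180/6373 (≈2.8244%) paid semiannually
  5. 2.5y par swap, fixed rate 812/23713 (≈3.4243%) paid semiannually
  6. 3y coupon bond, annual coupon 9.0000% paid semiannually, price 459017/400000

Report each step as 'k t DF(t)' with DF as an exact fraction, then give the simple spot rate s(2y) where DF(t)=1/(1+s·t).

step 1 [0.5y] swap r/2=337/9663: DF=(1 − 337/9663·(0))/(1+337/9663) = 9663/10000 ≈ 0.966300
step 2 [1y] zero: DF = P = 9603/10000 ≈ 0.960300
step 3 [1.5y] swap r/2=244/14389: DF=(1 − 244/14389·(0.966300+0.960300))/(1+244/14389) = 1189/1250 ≈ 0.951200
step 4 [2y] swap r/2=90/6373: DF=(1 − 90/6373·(0.966300+0.960300+0.951200))/(1+90/6373) = 473/500 ≈ 0.946000
step 5 [2.5y] swap r/2=406/23713: DF=(1 − 406/23713·(0.966300+0.960300+0.951200+0.946000))/(1+406/23713) = 2297/2500 ≈ 0.918800
step 6 [3y] bond c/2=9/200: DF=(459017/400000 − 9/200·(0.966300+0.960300+0.951200+0.946000+0.918800))/(1+9/200) = 8939/10000 ≈ 0.893900

1 1/2 9663/10000
2 1 9603/10000
3 3/2 1189/1250
4 2 473/500
5 5/2 2297/2500
6 3 8939/10000
s(2y) = (1/(473/500) − 1)/(2) = 27/946 ≈ 2.8541%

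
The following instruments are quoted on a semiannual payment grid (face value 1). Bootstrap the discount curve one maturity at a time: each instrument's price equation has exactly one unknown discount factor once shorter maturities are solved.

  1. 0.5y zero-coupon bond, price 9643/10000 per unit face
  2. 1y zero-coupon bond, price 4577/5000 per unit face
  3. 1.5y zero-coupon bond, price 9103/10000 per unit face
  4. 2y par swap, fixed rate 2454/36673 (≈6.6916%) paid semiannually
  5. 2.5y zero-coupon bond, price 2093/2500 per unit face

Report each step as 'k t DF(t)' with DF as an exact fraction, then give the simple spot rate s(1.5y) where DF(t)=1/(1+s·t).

step 1 [0.5y] zero: DF = P = 9643/10000 ≈ 0.964300
step 2 [1y] zero: DF = P = 4577/5000 ≈ 0.915400
step 3 [1.5y] zero: DF = P = 9103/10000 ≈ 0.910300
step 4 [2y] swap r/2=1227/36673: DF=(1 − 1227/36673·(0.964300+0.915400+0.910300))/(1+1227/36673) = 8773/10000 ≈ 0.877300
step 5 [2.5y] zero: DF = P = 2093/2500 ≈ 0.837200

1 1/2 9643/10000
2 1 4577/5000
3 3/2 9103/10000
4 2 8773/10000
5 5/2 2093/2500
s(1.5y) = (1/(9103/10000) − 1)/(3/2) = 598/9103 ≈ 6.5693%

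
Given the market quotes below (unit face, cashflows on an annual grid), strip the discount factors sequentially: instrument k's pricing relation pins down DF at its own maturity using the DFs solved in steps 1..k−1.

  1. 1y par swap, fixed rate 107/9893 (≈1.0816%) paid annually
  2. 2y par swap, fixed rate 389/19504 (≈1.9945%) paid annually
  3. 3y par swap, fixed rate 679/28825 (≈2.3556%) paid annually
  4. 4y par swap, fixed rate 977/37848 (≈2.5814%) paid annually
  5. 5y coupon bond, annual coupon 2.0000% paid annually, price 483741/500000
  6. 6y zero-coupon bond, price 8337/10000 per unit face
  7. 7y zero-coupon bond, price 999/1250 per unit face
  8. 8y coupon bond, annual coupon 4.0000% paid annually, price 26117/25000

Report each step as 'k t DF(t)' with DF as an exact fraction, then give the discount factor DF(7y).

1 1 9893/10000
2 2 9611/10000
3 3 9321/10000
4 4 9023/10000
5 5 8743/10000
6 6 8337/10000
7 7 999/1250
8 8 61/80
DF(7y) = 999/1250 ≈ 0.799200

step 1 [1y] swap r/1=107/9893: DF=(1 − 107/9893·(0))/(1+107/9893) = 9893/10000 ≈ 0.989300
step 2 [2y] swap r/1=389/19504: DF=(1 − 389/19504·(0.989300))/(1+389/19504) = 9611/10000 ≈ 0.961100
step 3 [3y] swap r/1=679/28825: DF=(1 − 679/28825·(0.989300+0.961100))/(1+679/28825) = 9321/10000 ≈ 0.932100
step 4 [4y] swap r/1=977/37848: DF=(1 − 977/37848·(0.989300+0.961100+0.932100))/(1+977/37848) = 9023/10000 ≈ 0.902300
step 5 [5y] bond c/1=1/50: DF=(483741/500000 − 1/50·(0.989300+0.961100+0.932100+0.902300))/(1+1/50) = 8743/10000 ≈ 0.874300
step 6 [6y] zero: DF = P = 8337/10000 ≈ 0.833700
step 7 [7y] zero: DF = P = 999/1250 ≈ 0.799200
step 8 [8y] bond c/1=1/25: DF=(26117/25000 − 1/25·(0.989300+0.961100+0.932100+0.902300+0.874300+0.833700+0.799200))/(1+1/25) = 61/80 ≈ 0.762500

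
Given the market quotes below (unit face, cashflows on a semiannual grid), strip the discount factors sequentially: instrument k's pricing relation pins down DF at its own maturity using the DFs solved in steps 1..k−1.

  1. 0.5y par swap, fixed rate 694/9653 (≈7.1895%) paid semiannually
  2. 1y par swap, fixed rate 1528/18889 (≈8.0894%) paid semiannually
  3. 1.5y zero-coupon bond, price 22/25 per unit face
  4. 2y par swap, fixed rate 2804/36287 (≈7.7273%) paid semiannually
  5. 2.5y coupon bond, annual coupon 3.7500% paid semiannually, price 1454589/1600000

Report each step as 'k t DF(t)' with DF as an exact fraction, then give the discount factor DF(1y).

step 1 [0.5y] swap r/2=347/9653: DF=(1 − 347/9653·(0))/(1+347/9653) = 9653/10000 ≈ 0.965300
step 2 [1y] swap r/2=764/18889: DF=(1 − 764/18889·(0.965300))/(1+764/18889) = 2309/2500 ≈ 0.923600
step 3 [1.5y] zero: DF = P = 22/25 ≈ 0.880000
step 4 [2y] swap r/2=1402/36287: DF=(1 − 1402/36287·(0.965300+0.923600+0.880000))/(1+1402/36287) = 4299/5000 ≈ 0.859800
step 5 [2.5y] bond c/2=3/160: DF=(1454589/1600000 − 3/160·(0.965300+0.923600+0.880000+0.859800))/(1+3/160) = 516/625 ≈ 0.825600

1 1/2 9653/10000
2 1 2309/2500
3 3/2 22/25
4 2 4299/5000
5 5/2 516/625
DF(1y) = 2309/2500 ≈ 0.923600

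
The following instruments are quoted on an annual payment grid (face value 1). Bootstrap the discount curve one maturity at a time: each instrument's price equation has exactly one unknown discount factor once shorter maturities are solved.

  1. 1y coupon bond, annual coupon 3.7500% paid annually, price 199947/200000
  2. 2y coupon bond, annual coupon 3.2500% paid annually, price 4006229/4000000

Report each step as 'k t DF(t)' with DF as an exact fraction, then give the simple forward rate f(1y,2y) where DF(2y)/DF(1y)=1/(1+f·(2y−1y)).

1 1 2409/2500
2 2 9397/10000
f(1y,2y) = ((2409/2500)/(9397/10000) − 1)/(1) = 239/9397 ≈ 2.5434%

step 1 [1y] bond c/1=3/80: DF=(199947/200000 − 3/80·(0))/(1+3/80) = 2409/2500 ≈ 0.963600
step 2 [2y] bond c/1=13/400: DF=(4006229/4000000 − 13/400·(0.963600))/(1+13/400) = 9397/10000 ≈ 0.939700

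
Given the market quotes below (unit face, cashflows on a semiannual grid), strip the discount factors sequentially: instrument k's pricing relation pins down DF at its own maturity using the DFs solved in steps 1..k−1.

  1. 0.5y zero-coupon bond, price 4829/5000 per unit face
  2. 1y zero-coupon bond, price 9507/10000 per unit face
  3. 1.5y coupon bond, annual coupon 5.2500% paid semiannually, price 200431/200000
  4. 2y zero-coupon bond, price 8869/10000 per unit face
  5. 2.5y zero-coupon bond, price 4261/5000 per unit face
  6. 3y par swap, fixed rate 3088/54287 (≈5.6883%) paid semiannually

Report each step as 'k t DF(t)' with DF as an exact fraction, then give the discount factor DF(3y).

step 1 [0.5y] zero: DF = P = 4829/5000 ≈ 0.965800
step 2 [1y] zero: DF = P = 9507/10000 ≈ 0.950700
step 3 [1.5y] bond c/2=21/800: DF=(200431/200000 − 21/800·(0.965800+0.950700))/(1+21/800) = 371/400 ≈ 0.927500
step 4 [2y] zero: DF = P = 8869/10000 ≈ 0.886900
step 5 [2.5y] zero: DF = P = 4261/5000 ≈ 0.852200
step 6 [3y] swap r/2=1544/54287: DF=(1 − 1544/54287·(0.965800+0.950700+0.927500+0.886900+0.852200))/(1+1544/54287) = 1057/1250 ≈ 0.845600

1 1/2 4829/5000
2 1 9507/10000
3 3/2 371/400
4 2 8869/10000
5 5/2 4261/5000
6 3 1057/1250
DF(3y) = 1057/1250 ≈ 0.845600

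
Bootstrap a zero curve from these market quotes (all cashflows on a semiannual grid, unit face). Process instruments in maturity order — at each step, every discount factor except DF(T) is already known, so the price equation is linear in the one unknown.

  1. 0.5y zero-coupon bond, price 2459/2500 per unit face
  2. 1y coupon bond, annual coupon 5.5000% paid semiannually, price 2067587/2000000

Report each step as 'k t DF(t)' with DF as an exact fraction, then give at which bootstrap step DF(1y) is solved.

1 1/2 2459/2500
2 1 4899/5000
DF(1y) is solved at step 2

step 1 [0.5y] zero: DF = P = 2459/2500 ≈ 0.983600
step 2 [1y] bond c/2=11/400: DF=(2067587/2000000 − 11/400·(0.983600))/(1+11/400) = 4899/5000 ≈ 0.979800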